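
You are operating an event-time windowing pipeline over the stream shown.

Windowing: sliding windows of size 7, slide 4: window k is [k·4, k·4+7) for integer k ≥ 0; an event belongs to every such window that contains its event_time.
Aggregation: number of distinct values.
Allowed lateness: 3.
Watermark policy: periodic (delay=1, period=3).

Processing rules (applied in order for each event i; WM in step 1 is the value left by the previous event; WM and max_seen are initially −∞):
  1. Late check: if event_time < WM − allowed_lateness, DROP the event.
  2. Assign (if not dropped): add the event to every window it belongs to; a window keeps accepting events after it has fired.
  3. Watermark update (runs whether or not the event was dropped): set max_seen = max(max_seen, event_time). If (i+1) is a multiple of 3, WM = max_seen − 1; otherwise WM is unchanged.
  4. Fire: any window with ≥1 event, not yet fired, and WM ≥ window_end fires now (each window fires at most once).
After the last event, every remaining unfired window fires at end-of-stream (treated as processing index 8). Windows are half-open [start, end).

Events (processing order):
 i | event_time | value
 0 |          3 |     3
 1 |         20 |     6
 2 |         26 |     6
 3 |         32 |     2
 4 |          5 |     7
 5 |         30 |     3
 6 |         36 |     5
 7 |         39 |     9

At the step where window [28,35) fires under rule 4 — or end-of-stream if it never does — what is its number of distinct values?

2

i=0 t=3 v=3: → [0,7); WM=−∞
i=1 t=20 v=6: → [20,27),[16,23); WM=−∞
i=2 t=26 v=6: → [24,31),[20,27); WM=25; [0,7) fires=1 [16,23) fires=1
i=3 t=32 v=2: → [32,39),[28,35); WM=25
i=4 t=5 v=7: DROP (t<25-3); WM=25
i=5 t=30 v=3: → [28,35),[24,31); WM=31; [20,27) fires=1 [24,31) fires=2
i=6 t=36 v=5: → [36,43),[32,39); WM=31
i=7 t=39 v=9: → [36,43); WM=31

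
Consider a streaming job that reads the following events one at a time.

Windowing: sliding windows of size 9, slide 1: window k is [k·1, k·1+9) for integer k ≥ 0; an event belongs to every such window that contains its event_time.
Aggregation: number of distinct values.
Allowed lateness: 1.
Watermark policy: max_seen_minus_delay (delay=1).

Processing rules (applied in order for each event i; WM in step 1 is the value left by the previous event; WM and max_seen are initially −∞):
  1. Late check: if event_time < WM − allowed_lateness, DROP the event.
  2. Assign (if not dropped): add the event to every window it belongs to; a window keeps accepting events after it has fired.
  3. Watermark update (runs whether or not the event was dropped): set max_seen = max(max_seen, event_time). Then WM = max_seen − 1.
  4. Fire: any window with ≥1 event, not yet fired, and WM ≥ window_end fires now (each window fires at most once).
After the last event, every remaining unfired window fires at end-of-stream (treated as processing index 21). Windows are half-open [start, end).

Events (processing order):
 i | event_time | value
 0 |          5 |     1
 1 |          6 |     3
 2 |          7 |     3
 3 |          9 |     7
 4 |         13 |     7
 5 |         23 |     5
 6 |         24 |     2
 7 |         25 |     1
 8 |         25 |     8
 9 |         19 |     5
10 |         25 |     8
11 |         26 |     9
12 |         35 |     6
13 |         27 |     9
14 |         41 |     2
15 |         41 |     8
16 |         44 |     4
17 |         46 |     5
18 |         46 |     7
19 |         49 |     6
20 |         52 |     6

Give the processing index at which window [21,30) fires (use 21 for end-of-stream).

12

i=0 t=5 v=1: → [5,14),[4,13),[3,12),[2,11),[1,10),[0,9); WM=4
i=1 t=6 v=3: → [6,15),[5,14),[4,13),[3,12),[2,11),[1,10),[0,9); WM=5
i=2 t=7 v=3: → [7,16),[6,15),[5,14),[4,13),[3,12),[2,11),[1,10),[0,9); WM=6
i=3 t=9 v=7: → [9,18),[8,17),[7,16),[6,15),[5,14),[4,13),[3,12),[2,11),[1,10); WM=8
i=4 t=13 v=7: → [13,22),[12,21),[11,20),[10,19),[9,18),[8,17),[7,16),[6,15),[5,14); WM=12; [0,9) fires=2 [1,10) fires=3 [2,11) fires=3 [3,12) fires=3
i=5 t=23 v=5: → [23,32),[22,31),[21,30),[20,29),[19,28),[18,27),[17,26),[16,25),[15,24); WM=22; [4,13) fires=3 [5,14) fires=3 [6,15) fires=2 [7,16) fires=2 [8,17) fires=1 [9,18) fires=1 [10,19) fires=1 [11,20) fires=1 [12,21) fires=1 [13,22) fires=1
i=6 t=24 v=2: → [24,33),[23,32),[22,31),[21,30),[20,29),[19,28),[18,27),[17,26),[16,25); WM=23
i=7 t=25 v=1: → [25,34),[24,33),[23,32),[22,31),[21,30),[20,29),[19,28),[18,27),[17,26); WM=24; [15,24) fires=1
i=8 t=25 v=8: → [25,34),[24,33),[23,32),[22,31),[21,30),[20,29),[19,28),[18,27),[17,26); WM=24
i=9 t=19 v=5: DROP (t<24-1); WM=24
i=10 t=25 v=8: → [25,34),[24,33),[23,32),[22,31),[21,30),[20,29),[19,28),[18,27),[17,26); WM=24
i=11 t=26 v=9: → [26,35),[25,34),[24,33),[23,32),[22,31),[21,30),[20,29),[19,28),[18,27); WM=25; [16,25) fires=2
i=12 t=35 v=6: → [35,44),[34,43),[33,42),[32,41),[31,40),[30,39),[29,38),[28,37),[27,36); WM=34; [17,26) fires=4 [18,27) fires=5 [19,28) fires=5 [20,29) fires=5 [21,30) fires=5 [22,31) fires=5 [23,32) fires=5 [24,33) fires=4 [25,34) fires=3
i=13 t=27 v=9: DROP (t<34-1); WM=34
i=14 t=41 v=2: → [41,50),[40,49),[39,48),[38,47),[37,46),[36,45),[35,44),[34,43),[33,42); WM=40; [26,35) fires=1 [27,36) fires=1 [28,37) fires=1 [29,38) fires=1 [30,39) fires=1 [31,40) fires=1
i=15 t=41 v=8: → [41,50),[40,49),[39,48),[38,47),[37,46),[36,45),[35,44),[34,43),[33,42); WM=40
i=16 t=44 v=4: → [44,53),[43,52),[42,51),[41,50),[40,49),[39,48),[38,47),[37,46),[36,45); WM=43; [32,41) fires=1 [33,42) fires=3 [34,43) fires=3
i=17 t=46 v=5: → [46,55),[45,54),[44,53),[43,52),[42,51),[41,50),[40,49),[39,48),[38,47); WM=45; [35,44) fires=3 [36,45) fires=3
i=18 t=46 v=7: → [46,55),[45,54),[44,53),[43,52),[42,51),[41,50),[40,49),[39,48),[38,47); WM=45
i=19 t=49 v=6: → [49,58),[48,57),[47,56),[46,55),[45,54),[44,53),[43,52),[42,51),[41,50); WM=48; [37,46) fires=3 [38,47) fires=5 [39,48) fires=5
i=20 t=52 v=6: → [52,61),[51,60),[50,59),[49,58),[48,57),[47,56),[46,55),[45,54),[44,53); WM=51; [40,49) fires=5 [41,50) fires=6 [42,51) fires=4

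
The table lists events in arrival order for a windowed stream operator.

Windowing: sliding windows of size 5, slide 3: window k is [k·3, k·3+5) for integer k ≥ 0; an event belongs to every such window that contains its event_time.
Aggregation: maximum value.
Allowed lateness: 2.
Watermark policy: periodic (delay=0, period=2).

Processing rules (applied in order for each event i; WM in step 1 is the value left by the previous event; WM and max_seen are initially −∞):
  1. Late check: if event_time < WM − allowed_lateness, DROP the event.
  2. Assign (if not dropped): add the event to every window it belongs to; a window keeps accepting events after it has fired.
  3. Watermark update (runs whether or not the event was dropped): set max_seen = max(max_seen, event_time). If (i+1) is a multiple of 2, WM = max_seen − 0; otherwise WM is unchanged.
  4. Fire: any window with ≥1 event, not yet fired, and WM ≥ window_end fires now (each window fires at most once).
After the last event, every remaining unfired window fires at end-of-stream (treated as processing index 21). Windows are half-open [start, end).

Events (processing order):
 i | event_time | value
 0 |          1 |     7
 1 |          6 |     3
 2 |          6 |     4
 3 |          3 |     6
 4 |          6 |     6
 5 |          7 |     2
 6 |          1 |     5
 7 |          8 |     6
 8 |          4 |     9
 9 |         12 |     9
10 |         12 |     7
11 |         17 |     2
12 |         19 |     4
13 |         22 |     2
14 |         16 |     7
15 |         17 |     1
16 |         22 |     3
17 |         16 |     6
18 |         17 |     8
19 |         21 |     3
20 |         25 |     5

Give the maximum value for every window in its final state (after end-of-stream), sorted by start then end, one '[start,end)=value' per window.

i=0 t=1 v=7: → [0,5); WM=−∞
i=1 t=6 v=3: → [6,11),[3,8); WM=6; [0,5) fires=7
i=2 t=6 v=4: → [6,11),[3,8); WM=6
i=3 t=3 v=6: DROP (t<6-2); WM=6
i=4 t=6 v=6: → [6,11),[3,8); WM=6
i=5 t=7 v=2: → [6,11),[3,8); WM=7
i=6 t=1 v=5: DROP (t<7-2); WM=7
i=7 t=8 v=6: → [6,11); WM=8; [3,8) fires=6
i=8 t=4 v=9: DROP (t<8-2); WM=8
i=9 t=12 v=9: → [12,17),[9,14); WM=12; [6,11) fires=6
i=10 t=12 v=7: → [12,17),[9,14); WM=12
i=11 t=17 v=2: → [15,20); WM=17; [9,14) fires=9 [12,17) fires=9
i=12 t=19 v=4: → [18,23),[15,20); WM=17
i=13 t=22 v=2: → [21,26),[18,23); WM=22; [15,20) fires=4
i=14 t=16 v=7: DROP (t<22-2); WM=22
i=15 t=17 v=1: DROP (t<22-2); WM=22
i=16 t=22 v=3: → [21,26),[18,23); WM=22
i=17 t=16 v=6: DROP (t<22-2); WM=22
i=18 t=17 v=8: DROP (t<22-2); WM=22
i=19 t=21 v=3: → [21,26),[18,23); WM=22
i=20 t=25 v=5: → [24,29),[21,26); WM=22

[0,5)=7 [3,8)=6 [6,11)=6 [9,14)=9 [12,17)=9 [15,20)=4 [18,23)=4 [21,26)=5 [24,29)=5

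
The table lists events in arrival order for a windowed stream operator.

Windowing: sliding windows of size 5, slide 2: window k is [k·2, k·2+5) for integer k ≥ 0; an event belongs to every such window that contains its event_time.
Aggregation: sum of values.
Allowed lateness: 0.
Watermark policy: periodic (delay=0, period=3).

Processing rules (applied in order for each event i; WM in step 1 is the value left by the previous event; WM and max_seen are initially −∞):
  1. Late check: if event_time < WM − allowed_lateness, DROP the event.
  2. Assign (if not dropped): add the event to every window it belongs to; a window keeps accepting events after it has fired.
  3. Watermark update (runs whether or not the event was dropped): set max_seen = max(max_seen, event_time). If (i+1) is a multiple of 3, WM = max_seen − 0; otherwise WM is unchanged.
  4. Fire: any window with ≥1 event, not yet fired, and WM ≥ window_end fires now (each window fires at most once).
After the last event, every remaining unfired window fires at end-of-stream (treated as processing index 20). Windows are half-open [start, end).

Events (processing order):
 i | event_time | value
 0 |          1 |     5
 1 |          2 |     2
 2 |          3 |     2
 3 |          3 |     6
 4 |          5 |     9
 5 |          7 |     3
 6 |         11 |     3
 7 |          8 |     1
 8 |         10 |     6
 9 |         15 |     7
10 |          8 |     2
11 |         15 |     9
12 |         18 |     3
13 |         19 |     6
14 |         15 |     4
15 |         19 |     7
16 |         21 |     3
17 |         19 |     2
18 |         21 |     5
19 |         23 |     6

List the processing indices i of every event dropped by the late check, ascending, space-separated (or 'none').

10

i=0 t=1 v=5: → [0,5); WM=−∞
i=1 t=2 v=2: → [2,7),[0,5); WM=−∞
i=2 t=3 v=2: → [2,7),[0,5); WM=3
i=3 t=3 v=6: → [2,7),[0,5); WM=3
i=4 t=5 v=9: → [4,9),[2,7); WM=3
i=5 t=7 v=3: → [6,11),[4,9); WM=7; [0,5) fires=15 [2,7) fires=19
i=6 t=11 v=3: → [10,15),[8,13); WM=7
i=7 t=8 v=1: → [8,13),[6,11),[4,9); WM=7
i=8 t=10 v=6: → [10,15),[8,13),[6,11); WM=11; [4,9) fires=13 [6,11) fires=10
i=9 t=15 v=7: → [14,19),[12,17); WM=11
i=10 t=8 v=2: DROP (t<11-0); WM=11
i=11 t=15 v=9: → [14,19),[12,17); WM=15; [8,13) fires=10 [10,15) fires=9
i=12 t=18 v=3: → [18,23),[16,21),[14,19); WM=15
i=13 t=19 v=6: → [18,23),[16,21); WM=15
i=14 t=15 v=4: → [14,19),[12,17); WM=19; [12,17) fires=20 [14,19) fires=23
i=15 t=19 v=7: → [18,23),[16,21); WM=19
i=16 t=21 v=3: → [20,25),[18,23); WM=19
i=17 t=19 v=2: → [18,23),[16,21); WM=21; [16,21) fires=18
i=18 t=21 v=5: → [20,25),[18,23); WM=21
i=19 t=23 v=6: → [22,27),[20,25); WM=21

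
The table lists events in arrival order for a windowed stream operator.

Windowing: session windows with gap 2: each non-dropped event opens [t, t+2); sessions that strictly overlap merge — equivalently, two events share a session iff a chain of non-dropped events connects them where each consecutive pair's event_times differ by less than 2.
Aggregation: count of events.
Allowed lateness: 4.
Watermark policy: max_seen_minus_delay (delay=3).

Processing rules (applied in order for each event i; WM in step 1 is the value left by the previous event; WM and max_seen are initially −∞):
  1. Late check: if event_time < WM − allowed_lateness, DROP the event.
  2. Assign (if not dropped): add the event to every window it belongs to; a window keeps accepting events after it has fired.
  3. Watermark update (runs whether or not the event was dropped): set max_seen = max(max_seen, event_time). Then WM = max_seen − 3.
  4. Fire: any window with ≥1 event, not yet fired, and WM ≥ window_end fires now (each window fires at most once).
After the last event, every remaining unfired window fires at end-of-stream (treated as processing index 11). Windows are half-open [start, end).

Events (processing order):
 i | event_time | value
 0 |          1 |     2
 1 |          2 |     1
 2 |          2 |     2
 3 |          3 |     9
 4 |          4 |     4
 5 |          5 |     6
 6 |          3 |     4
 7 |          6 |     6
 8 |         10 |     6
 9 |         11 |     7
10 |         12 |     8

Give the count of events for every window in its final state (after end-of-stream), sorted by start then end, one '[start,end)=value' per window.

i=0 t=1 v=2: → [1,3); WM=-2
i=1 t=2 v=1: → [1,4); WM=-1
i=2 t=2 v=2: → [1,4); WM=-1
i=3 t=3 v=9: → [1,5); WM=0
i=4 t=4 v=4: → [1,6); WM=1
i=5 t=5 v=6: → [1,7); WM=2
i=6 t=3 v=4: → [1,7); WM=2
i=7 t=6 v=6: → [1,8); WM=3
i=8 t=10 v=6: → [10,12); WM=7
i=9 t=11 v=7: → [10,13); WM=8
i=10 t=12 v=8: → [10,14); WM=9

[1,8)=8 [10,14)=3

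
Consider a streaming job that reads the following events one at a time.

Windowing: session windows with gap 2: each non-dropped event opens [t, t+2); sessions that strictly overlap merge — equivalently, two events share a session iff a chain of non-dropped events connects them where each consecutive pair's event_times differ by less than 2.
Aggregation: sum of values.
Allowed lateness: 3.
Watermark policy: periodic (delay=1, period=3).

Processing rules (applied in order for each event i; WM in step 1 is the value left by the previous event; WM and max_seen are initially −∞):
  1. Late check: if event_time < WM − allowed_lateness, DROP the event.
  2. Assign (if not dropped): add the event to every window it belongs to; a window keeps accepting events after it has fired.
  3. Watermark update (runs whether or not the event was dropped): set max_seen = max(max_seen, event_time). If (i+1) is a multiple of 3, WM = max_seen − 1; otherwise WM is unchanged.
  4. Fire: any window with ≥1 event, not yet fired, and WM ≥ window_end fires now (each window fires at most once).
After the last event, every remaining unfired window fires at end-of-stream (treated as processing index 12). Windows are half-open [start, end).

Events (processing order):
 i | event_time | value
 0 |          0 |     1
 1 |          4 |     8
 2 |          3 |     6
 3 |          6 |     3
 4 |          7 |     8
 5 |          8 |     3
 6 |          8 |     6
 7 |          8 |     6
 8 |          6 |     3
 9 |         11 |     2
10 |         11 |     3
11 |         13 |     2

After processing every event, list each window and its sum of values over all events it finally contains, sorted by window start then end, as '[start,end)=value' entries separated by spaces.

[0,2)=1 [3,6)=14 [6,10)=29 [11,13)=5 [13,15)=2

i=0 t=0 v=1: → [0,2); WM=−∞
i=1 t=4 v=8: → [4,6); WM=−∞
i=2 t=3 v=6: → [3,6); WM=3
i=3 t=6 v=3: → [6,8); WM=3
i=4 t=7 v=8: → [6,9); WM=3
i=5 t=8 v=3: → [6,10); WM=7
i=6 t=8 v=6: → [6,10); WM=7
i=7 t=8 v=6: → [6,10); WM=7
i=8 t=6 v=3: → [6,10); WM=7
i=9 t=11 v=2: → [11,13); WM=7
i=10 t=11 v=3: → [11,13); WM=7
i=11 t=13 v=2: → [13,15); WM=12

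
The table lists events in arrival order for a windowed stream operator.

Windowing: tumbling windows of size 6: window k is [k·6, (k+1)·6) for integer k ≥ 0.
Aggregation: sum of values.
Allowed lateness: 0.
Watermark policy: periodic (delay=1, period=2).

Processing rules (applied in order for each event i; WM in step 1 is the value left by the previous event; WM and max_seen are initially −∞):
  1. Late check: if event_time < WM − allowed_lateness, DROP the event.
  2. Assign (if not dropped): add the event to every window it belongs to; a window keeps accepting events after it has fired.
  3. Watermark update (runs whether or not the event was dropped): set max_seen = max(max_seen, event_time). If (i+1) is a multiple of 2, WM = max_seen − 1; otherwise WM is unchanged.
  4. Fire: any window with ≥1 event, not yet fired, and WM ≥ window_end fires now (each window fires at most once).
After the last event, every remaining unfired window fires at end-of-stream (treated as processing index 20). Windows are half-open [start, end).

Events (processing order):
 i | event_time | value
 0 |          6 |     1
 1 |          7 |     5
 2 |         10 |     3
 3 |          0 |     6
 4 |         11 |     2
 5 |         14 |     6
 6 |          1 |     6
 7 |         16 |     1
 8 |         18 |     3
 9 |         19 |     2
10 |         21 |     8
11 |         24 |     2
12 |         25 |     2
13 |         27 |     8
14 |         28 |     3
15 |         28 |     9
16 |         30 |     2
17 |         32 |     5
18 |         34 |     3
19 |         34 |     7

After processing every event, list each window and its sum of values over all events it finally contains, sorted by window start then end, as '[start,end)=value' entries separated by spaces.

i=0 t=6 v=1: → [6,12); WM=−∞
i=1 t=7 v=5: → [6,12); WM=6
i=2 t=10 v=3: → [6,12); WM=6
i=3 t=0 v=6: DROP (t<6-0); WM=9
i=4 t=11 v=2: → [6,12); WM=9
i=5 t=14 v=6: → [12,18); WM=13; [6,12) fires=11
i=6 t=1 v=6: DROP (t<13-0); WM=13
i=7 t=16 v=1: → [12,18); WM=15
i=8 t=18 v=3: → [18,24); WM=15
i=9 t=19 v=2: → [18,24); WM=18; [12,18) fires=7
i=10 t=21 v=8: → [18,24); WM=18
i=11 t=24 v=2: → [24,30); WM=23
i=12 t=25 v=2: → [24,30); WM=23
i=13 t=27 v=8: → [24,30); WM=26; [18,24) fires=13
i=14 t=28 v=3: → [24,30); WM=26
i=15 t=28 v=9: → [24,30); WM=27
i=16 t=30 v=2: → [30,36); WM=27
i=17 t=32 v=5: → [30,36); WM=31; [24,30) fires=24
i=18 t=34 v=3: → [30,36); WM=31
i=19 t=34 v=7: → [30,36); WM=33

[6,12)=11 [12,18)=7 [18,24)=13 [24,30)=24 [30,36)=17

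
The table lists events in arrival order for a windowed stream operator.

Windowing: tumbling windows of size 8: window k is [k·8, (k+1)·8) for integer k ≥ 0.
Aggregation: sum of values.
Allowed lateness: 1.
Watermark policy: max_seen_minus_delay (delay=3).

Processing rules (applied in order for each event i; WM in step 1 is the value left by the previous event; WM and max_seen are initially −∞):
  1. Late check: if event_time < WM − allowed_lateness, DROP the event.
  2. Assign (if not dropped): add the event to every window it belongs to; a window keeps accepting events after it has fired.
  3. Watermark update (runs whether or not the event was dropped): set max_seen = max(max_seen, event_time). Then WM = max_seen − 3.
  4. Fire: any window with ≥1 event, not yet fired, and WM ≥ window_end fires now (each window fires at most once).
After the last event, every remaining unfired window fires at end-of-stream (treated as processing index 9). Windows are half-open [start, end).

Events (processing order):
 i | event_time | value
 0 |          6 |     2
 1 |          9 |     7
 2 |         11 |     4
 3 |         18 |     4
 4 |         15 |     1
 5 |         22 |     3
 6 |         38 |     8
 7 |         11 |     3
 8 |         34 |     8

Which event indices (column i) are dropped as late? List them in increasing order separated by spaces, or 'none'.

i=0 t=6 v=2: → [0,8); WM=3
i=1 t=9 v=7: → [8,16); WM=6
i=2 t=11 v=4: → [8,16); WM=8; [0,8) fires=2
i=3 t=18 v=4: → [16,24); WM=15
i=4 t=15 v=1: → [8,16); WM=15
i=5 t=22 v=3: → [16,24); WM=19; [8,16) fires=12
i=6 t=38 v=8: → [32,40); WM=35; [16,24) fires=7
i=7 t=11 v=3: DROP (t<35-1); WM=35
i=8 t=34 v=8: → [32,40); WM=35

7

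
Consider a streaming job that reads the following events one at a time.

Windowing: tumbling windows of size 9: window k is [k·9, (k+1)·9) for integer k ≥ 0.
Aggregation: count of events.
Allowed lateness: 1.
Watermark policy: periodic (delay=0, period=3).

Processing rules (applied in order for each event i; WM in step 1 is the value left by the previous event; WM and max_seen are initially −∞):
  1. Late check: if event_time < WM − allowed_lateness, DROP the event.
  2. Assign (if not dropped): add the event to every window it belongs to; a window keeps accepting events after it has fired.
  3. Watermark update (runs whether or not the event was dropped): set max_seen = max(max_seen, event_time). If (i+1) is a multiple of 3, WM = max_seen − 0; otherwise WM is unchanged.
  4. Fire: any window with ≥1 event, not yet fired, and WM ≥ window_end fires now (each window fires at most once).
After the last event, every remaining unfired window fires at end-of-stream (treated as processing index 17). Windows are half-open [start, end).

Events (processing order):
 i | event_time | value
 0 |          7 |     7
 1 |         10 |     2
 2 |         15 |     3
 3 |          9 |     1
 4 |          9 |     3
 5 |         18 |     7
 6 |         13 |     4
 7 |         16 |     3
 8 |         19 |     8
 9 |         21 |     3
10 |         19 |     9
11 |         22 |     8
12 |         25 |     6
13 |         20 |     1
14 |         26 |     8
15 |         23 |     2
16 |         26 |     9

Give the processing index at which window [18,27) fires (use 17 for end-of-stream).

17

i=0 t=7 v=7: → [0,9); WM=−∞
i=1 t=10 v=2: → [9,18); WM=−∞
i=2 t=15 v=3: → [9,18); WM=15; [0,9) fires=1
i=3 t=9 v=1: DROP (t<15-1); WM=15
i=4 t=9 v=3: DROP (t<15-1); WM=15
i=5 t=18 v=7: → [18,27); WM=18; [9,18) fires=2
i=6 t=13 v=4: DROP (t<18-1); WM=18
i=7 t=16 v=3: DROP (t<18-1); WM=18
i=8 t=19 v=8: → [18,27); WM=19
i=9 t=21 v=3: → [18,27); WM=19
i=10 t=19 v=9: → [18,27); WM=19
i=11 t=22 v=8: → [18,27); WM=22
i=12 t=25 v=6: → [18,27); WM=22
i=13 t=20 v=1: DROP (t<22-1); WM=22
i=14 t=26 v=8: → [18,27); WM=26
i=15 t=23 v=2: DROP (t<26-1); WM=26
i=16 t=26 v=9: → [18,27); WM=26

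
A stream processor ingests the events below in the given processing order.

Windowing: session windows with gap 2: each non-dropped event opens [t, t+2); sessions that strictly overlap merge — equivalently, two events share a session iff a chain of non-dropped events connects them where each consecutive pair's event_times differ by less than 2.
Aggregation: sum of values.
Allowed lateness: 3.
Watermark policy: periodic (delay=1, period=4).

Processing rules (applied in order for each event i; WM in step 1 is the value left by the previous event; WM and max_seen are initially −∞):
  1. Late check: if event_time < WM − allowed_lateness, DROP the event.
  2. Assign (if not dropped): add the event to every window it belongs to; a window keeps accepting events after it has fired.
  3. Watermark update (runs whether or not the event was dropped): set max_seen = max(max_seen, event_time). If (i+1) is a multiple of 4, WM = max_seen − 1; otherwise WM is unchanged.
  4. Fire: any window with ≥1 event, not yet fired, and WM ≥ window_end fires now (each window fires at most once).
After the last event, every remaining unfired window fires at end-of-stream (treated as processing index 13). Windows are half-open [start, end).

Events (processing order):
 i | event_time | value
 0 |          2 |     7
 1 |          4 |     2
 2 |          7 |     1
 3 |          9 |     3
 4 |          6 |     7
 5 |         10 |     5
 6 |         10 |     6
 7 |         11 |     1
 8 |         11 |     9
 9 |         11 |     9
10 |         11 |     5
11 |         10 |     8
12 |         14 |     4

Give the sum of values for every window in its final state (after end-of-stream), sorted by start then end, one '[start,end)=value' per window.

i=0 t=2 v=7: → [2,4); WM=−∞
i=1 t=4 v=2: → [4,6); WM=−∞
i=2 t=7 v=1: → [7,9); WM=−∞
i=3 t=9 v=3: → [9,11); WM=8
i=4 t=6 v=7: → [6,9); WM=8
i=5 t=10 v=5: → [9,12); WM=8
i=6 t=10 v=6: → [9,12); WM=8
i=7 t=11 v=1: → [9,13); WM=10
i=8 t=11 v=9: → [9,13); WM=10
i=9 t=11 v=9: → [9,13); WM=10
i=10 t=11 v=5: → [9,13); WM=10
i=11 t=10 v=8: → [9,13); WM=10
i=12 t=14 v=4: → [14,16); WM=10

[2,4)=7 [4,6)=2 [6,9)=8 [9,13)=46 [14,16)=4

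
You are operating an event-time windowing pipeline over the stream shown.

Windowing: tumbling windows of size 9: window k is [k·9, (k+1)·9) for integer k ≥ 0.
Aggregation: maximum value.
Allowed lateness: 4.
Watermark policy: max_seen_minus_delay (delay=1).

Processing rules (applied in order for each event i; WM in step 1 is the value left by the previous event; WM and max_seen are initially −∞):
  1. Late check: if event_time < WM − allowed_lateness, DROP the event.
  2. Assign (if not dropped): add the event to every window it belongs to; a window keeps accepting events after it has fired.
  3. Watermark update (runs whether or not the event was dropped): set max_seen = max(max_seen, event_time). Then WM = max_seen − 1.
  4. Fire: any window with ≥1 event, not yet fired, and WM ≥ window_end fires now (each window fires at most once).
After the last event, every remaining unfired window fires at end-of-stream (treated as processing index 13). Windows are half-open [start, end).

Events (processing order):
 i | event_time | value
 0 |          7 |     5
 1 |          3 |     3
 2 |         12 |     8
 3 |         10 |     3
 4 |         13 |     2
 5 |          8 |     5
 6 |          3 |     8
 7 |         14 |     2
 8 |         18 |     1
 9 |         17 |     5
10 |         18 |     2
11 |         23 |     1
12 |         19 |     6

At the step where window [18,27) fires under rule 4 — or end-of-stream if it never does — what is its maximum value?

i=0 t=7 v=5: → [0,9); WM=6
i=1 t=3 v=3: → [0,9); WM=6
i=2 t=12 v=8: → [9,18); WM=11; [0,9) fires=5
i=3 t=10 v=3: → [9,18); WM=11
i=4 t=13 v=2: → [9,18); WM=12
i=5 t=8 v=5: → [0,9); WM=12
i=6 t=3 v=8: DROP (t<12-4); WM=12
i=7 t=14 v=2: → [9,18); WM=13
i=8 t=18 v=1: → [18,27); WM=17
i=9 t=17 v=5: → [9,18); WM=17
i=10 t=18 v=2: → [18,27); WM=17
i=11 t=23 v=1: → [18,27); WM=22; [9,18) fires=8
i=12 t=19 v=6: → [18,27); WM=22

6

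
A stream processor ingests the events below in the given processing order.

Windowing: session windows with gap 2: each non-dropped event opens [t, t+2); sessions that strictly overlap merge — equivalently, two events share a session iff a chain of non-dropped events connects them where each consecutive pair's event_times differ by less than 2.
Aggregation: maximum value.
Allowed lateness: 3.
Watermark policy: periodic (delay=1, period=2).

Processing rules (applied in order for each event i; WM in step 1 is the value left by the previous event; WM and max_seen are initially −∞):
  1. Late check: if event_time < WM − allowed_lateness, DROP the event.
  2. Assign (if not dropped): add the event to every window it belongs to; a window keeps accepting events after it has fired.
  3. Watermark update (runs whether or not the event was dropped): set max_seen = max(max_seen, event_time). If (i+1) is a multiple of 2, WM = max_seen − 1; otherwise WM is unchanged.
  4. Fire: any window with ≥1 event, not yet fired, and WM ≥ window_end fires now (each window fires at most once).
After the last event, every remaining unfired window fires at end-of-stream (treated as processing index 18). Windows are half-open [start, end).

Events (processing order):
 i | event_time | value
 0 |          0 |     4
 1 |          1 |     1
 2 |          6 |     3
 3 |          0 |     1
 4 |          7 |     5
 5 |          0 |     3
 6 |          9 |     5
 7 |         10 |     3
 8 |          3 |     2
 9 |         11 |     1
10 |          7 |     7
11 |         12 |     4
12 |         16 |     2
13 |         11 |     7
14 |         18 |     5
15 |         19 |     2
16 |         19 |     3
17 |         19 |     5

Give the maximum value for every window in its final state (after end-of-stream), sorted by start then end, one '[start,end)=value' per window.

[0,3)=4 [6,9)=7 [9,14)=7 [16,18)=2 [18,21)=5

i=0 t=0 v=4: → [0,2); WM=−∞
i=1 t=1 v=1: → [0,3); WM=0
i=2 t=6 v=3: → [6,8); WM=0
i=3 t=0 v=1: → [0,3); WM=5
i=4 t=7 v=5: → [6,9); WM=5
i=5 t=0 v=3: DROP (t<5-3); WM=6
i=6 t=9 v=5: → [9,11); WM=6
i=7 t=10 v=3: → [9,12); WM=9
i=8 t=3 v=2: DROP (t<9-3); WM=9
i=9 t=11 v=1: → [9,13); WM=10
i=10 t=7 v=7: → [6,9); WM=10
i=11 t=12 v=4: → [9,14); WM=11
i=12 t=16 v=2: → [16,18); WM=11
i=13 t=11 v=7: → [9,14); WM=15
i=14 t=18 v=5: → [18,20); WM=15
i=15 t=19 v=2: → [18,21); WM=18
i=16 t=19 v=3: → [18,21); WM=18
i=17 t=19 v=5: → [18,21); WM=18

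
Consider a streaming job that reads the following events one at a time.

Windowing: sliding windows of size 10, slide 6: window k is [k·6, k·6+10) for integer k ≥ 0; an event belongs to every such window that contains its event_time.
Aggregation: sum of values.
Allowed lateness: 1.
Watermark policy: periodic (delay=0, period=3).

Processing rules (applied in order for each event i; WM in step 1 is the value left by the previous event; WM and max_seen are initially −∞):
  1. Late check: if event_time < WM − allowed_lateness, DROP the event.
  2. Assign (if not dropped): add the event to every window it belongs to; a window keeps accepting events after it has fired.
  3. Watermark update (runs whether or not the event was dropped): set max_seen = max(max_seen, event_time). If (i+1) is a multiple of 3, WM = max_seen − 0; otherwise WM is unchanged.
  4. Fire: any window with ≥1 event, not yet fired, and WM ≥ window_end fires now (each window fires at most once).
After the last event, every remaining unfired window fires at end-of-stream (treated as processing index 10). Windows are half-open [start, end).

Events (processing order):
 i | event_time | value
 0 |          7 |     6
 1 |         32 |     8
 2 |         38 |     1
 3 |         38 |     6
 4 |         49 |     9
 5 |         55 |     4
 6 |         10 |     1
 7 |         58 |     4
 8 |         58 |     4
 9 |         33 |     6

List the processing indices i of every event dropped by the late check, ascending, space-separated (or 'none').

i=0 t=7 v=6: → [6,16),[0,10); WM=−∞
i=1 t=32 v=8: → [30,40),[24,34); WM=−∞
i=2 t=38 v=1: → [36,46),[30,40); WM=38; [0,10) fires=6 [6,16) fires=6 [24,34) fires=8
i=3 t=38 v=6: → [36,46),[30,40); WM=38
i=4 t=49 v=9: → [48,58),[42,52); WM=38
i=5 t=55 v=4: → [54,64),[48,58); WM=55; [30,40) fires=15 [36,46) fires=7 [42,52) fires=9
i=6 t=10 v=1: DROP (t<55-1); WM=55
i=7 t=58 v=4: → [54,64); WM=55
i=8 t=58 v=4: → [54,64); WM=58; [48,58) fires=13
i=9 t=33 v=6: DROP (t<58-1); WM=58

6 9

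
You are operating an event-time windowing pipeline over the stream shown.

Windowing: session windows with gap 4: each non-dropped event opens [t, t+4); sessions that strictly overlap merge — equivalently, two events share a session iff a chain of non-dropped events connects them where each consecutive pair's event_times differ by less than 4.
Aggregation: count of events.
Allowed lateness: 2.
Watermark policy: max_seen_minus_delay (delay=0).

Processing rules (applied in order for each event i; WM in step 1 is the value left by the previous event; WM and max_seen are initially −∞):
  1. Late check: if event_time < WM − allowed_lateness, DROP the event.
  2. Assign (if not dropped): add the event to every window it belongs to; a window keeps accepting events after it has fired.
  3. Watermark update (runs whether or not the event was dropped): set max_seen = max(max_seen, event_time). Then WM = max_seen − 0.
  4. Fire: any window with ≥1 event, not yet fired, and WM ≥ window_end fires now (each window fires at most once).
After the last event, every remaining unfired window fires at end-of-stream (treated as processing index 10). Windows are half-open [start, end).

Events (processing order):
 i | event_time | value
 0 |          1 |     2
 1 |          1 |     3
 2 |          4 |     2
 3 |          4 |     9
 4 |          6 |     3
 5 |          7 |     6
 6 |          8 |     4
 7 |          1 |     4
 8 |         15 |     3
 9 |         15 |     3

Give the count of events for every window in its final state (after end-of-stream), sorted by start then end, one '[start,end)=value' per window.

[1,12)=7 [15,19)=2

i=0 t=1 v=2: → [1,5); WM=1
i=1 t=1 v=3: → [1,5); WM=1
i=2 t=4 v=2: → [1,8); WM=4
i=3 t=4 v=9: → [1,8); WM=4
i=4 t=6 v=3: → [1,10); WM=6
i=5 t=7 v=6: → [1,11); WM=7
i=6 t=8 v=4: → [1,12); WM=8
i=7 t=1 v=4: DROP (t<8-2); WM=8
i=8 t=15 v=3: → [15,19); WM=15
i=9 t=15 v=3: → [15,19); WM=15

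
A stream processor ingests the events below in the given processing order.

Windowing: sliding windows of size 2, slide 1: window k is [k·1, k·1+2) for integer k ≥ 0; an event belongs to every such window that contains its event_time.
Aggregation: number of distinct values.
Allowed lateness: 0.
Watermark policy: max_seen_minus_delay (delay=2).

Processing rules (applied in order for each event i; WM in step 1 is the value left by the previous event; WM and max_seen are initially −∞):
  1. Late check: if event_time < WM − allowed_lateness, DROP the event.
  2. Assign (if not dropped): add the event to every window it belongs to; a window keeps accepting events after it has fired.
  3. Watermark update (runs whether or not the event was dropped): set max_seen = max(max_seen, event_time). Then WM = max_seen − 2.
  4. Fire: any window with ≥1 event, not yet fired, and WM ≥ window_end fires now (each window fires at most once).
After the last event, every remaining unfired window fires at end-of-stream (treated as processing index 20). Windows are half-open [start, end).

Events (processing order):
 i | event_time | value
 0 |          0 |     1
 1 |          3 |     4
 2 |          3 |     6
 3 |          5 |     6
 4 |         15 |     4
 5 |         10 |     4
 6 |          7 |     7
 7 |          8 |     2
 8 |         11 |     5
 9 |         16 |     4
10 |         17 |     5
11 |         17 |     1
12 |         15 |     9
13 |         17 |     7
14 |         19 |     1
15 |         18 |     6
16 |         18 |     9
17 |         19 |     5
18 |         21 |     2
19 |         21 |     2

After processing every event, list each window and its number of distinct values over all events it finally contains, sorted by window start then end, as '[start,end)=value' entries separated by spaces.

i=0 t=0 v=1: → [0,2); WM=-2
i=1 t=3 v=4: → [3,5),[2,4); WM=1
i=2 t=3 v=6: → [3,5),[2,4); WM=1
i=3 t=5 v=6: → [5,7),[4,6); WM=3; [0,2) fires=1
i=4 t=15 v=4: → [15,17),[14,16); WM=13; [2,4) fires=2 [3,5) fires=2 [4,6) fires=1 [5,7) fires=1
i=5 t=10 v=4: DROP (t<13-0); WM=13
i=6 t=7 v=7: DROP (t<13-0); WM=13
i=7 t=8 v=2: DROP (t<13-0); WM=13
i=8 t=11 v=5: DROP (t<13-0); WM=13
i=9 t=16 v=4: → [16,18),[15,17); WM=14
i=10 t=17 v=5: → [17,19),[16,18); WM=15
i=11 t=17 v=1: → [17,19),[16,18); WM=15
i=12 t=15 v=9: → [15,17),[14,16); WM=15
i=13 t=17 v=7: → [17,19),[16,18); WM=15
i=14 t=19 v=1: → [19,21),[18,20); WM=17; [14,16) fires=2 [15,17) fires=2
i=15 t=18 v=6: → [18,20),[17,19); WM=17
i=16 t=18 v=9: → [18,20),[17,19); WM=17
i=17 t=19 v=5: → [19,21),[18,20); WM=17
i=18 t=21 v=2: → [21,23),[20,22); WM=19; [16,18) fires=4 [17,19) fires=5
i=19 t=21 v=2: → [21,23),[20,22); WM=19

[0,2)=1 [2,4)=2 [3,5)=2 [4,6)=1 [5,7)=1 [14,16)=2 [15,17)=2 [16,18)=4 [17,19)=5 [18,20)=4 [19,21)=2 [20,22)=1 [21,23)=1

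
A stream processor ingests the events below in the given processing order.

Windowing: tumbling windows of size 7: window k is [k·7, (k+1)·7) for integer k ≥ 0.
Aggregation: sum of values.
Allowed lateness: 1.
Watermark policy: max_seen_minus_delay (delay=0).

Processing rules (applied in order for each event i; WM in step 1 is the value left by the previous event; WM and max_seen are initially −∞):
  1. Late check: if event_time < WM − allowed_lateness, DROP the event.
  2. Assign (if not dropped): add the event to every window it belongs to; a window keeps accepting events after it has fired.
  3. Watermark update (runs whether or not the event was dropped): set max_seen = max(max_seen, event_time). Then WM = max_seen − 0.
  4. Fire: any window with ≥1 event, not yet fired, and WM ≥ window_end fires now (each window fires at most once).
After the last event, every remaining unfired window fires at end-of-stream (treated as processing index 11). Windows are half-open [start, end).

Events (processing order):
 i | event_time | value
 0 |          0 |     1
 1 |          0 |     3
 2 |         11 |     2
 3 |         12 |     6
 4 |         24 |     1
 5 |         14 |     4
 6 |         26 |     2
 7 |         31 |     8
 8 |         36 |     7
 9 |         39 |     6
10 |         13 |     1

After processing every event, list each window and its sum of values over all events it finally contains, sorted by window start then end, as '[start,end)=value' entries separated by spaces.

[0,7)=4 [7,14)=8 [21,28)=3 [28,35)=8 [35,42)=13

i=0 t=0 v=1: → [0,7); WM=0
i=1 t=0 v=3: → [0,7); WM=0
i=2 t=11 v=2: → [7,14); WM=11; [0,7) fires=4
i=3 t=12 v=6: → [7,14); WM=12
i=4 t=24 v=1: → [21,28); WM=24; [7,14) fires=8
i=5 t=14 v=4: DROP (t<24-1); WM=24
i=6 t=26 v=2: → [21,28); WM=26
i=7 t=31 v=8: → [28,35); WM=31; [21,28) fires=3
i=8 t=36 v=7: → [35,42); WM=36; [28,35) fires=8
i=9 t=39 v=6: → [35,42); WM=39
i=10 t=13 v=1: DROP (t<39-1); WM=39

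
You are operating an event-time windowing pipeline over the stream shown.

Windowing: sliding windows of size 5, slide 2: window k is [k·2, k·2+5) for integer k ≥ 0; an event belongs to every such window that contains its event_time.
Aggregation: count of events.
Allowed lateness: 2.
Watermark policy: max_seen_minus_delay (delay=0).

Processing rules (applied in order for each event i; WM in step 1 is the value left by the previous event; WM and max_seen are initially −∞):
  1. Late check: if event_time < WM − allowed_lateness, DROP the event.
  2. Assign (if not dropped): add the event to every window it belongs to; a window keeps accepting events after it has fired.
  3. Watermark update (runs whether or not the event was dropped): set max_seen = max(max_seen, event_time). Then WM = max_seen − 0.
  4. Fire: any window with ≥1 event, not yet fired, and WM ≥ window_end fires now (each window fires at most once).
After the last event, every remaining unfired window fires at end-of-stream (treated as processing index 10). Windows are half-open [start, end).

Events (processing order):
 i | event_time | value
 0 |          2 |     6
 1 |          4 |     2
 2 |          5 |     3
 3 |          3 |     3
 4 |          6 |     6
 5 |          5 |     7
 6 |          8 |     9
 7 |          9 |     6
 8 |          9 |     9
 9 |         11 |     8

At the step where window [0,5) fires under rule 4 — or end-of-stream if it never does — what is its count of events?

2

i=0 t=2 v=6: → [2,7),[0,5); WM=2
i=1 t=4 v=2: → [4,9),[2,7),[0,5); WM=4
i=2 t=5 v=3: → [4,9),[2,7); WM=5; [0,5) fires=2
i=3 t=3 v=3: → [2,7),[0,5); WM=5
i=4 t=6 v=6: → [6,11),[4,9),[2,7); WM=6
i=5 t=5 v=7: → [4,9),[2,7); WM=6
i=6 t=8 v=9: → [8,13),[6,11),[4,9); WM=8; [2,7) fires=6
i=7 t=9 v=6: → [8,13),[6,11); WM=9; [4,9) fires=5
i=8 t=9 v=9: → [8,13),[6,11); WM=9
i=9 t=11 v=8: → [10,15),[8,13); WM=11; [6,11) fires=4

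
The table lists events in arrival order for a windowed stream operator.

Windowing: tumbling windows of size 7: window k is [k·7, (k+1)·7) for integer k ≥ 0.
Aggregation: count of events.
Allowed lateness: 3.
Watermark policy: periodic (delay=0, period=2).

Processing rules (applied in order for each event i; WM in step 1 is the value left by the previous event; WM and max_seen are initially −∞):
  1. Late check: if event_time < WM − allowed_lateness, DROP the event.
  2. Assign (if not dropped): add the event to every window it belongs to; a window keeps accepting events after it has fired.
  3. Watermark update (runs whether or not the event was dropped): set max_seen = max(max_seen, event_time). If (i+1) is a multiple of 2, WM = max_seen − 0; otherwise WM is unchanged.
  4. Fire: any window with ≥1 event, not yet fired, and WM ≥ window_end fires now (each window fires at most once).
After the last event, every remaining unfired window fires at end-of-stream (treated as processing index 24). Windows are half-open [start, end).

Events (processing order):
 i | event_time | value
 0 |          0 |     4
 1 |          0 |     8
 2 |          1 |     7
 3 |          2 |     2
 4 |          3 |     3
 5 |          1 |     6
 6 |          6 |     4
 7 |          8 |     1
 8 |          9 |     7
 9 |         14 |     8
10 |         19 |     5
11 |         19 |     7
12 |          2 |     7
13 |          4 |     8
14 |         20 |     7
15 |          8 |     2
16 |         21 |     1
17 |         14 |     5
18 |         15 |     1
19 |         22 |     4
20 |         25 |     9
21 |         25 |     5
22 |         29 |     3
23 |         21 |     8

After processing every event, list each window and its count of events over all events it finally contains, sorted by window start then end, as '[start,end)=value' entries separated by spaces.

i=0 t=0 v=4: → [0,7); WM=−∞
i=1 t=0 v=8: → [0,7); WM=0
i=2 t=1 v=7: → [0,7); WM=0
i=3 t=2 v=2: → [0,7); WM=2
i=4 t=3 v=3: → [0,7); WM=2
i=5 t=1 v=6: → [0,7); WM=3
i=6 t=6 v=4: → [0,7); WM=3
i=7 t=8 v=1: → [7,14); WM=8; [0,7) fires=7
i=8 t=9 v=7: → [7,14); WM=8
i=9 t=14 v=8: → [14,21); WM=14; [7,14) fires=2
i=10 t=19 v=5: → [14,21); WM=14
i=11 t=19 v=7: → [14,21); WM=19
i=12 t=2 v=7: DROP (t<19-3); WM=19
i=13 t=4 v=8: DROP (t<19-3); WM=19
i=14 t=20 v=7: → [14,21); WM=19
i=15 t=8 v=2: DROP (t<19-3); WM=20
i=16 t=21 v=1: → [21,28); WM=20
i=17 t=14 v=5: DROP (t<20-3); WM=21; [14,21) fires=4
i=18 t=15 v=1: DROP (t<21-3); WM=21
i=19 t=22 v=4: → [21,28); WM=22
i=20 t=25 v=9: → [21,28); WM=22
i=21 t=25 v=5: → [21,28); WM=25
i=22 t=29 v=3: → [28,35); WM=25
i=23 t=21 v=8: DROP (t<25-3); WM=29; [21,28) fires=4

[0,7)=7 [7,14)=2 [14,21)=4 [21,28)=4 [28,35)=1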